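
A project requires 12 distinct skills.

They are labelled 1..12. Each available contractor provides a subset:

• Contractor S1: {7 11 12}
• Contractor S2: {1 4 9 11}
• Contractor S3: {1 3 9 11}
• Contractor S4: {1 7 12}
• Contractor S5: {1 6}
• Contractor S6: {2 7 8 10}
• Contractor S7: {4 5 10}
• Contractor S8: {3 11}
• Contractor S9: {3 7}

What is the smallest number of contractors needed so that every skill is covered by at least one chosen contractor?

Take {S3, S4, S5, S6, S7}. Their union is {1, 2, 3, 4, 5, 6, 7, 8, 9, 10, 11, 12}, which is all 12 skills.
No 4 of the 9 contractors cover everything (all 126 combinations miss at least one skill), so 5 is optimal.

5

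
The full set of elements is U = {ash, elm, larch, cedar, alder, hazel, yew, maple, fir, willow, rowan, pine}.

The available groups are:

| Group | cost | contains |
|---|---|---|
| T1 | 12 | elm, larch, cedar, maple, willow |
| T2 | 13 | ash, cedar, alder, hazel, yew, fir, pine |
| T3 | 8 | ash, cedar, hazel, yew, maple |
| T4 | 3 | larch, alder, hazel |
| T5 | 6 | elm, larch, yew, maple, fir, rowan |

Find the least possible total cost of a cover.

T1, T2, T5 together cover every element (T1 ∪ T2 ∪ T5 = {ash, elm, larch, cedar, alder, hazel, yew, maple, fir, willow, rowan, pine}); total cost 12 + 13 + 6 = 31.
The greedy pick T4, T5, T3, T1, T2 costs 42; no covering selection beats 31.

31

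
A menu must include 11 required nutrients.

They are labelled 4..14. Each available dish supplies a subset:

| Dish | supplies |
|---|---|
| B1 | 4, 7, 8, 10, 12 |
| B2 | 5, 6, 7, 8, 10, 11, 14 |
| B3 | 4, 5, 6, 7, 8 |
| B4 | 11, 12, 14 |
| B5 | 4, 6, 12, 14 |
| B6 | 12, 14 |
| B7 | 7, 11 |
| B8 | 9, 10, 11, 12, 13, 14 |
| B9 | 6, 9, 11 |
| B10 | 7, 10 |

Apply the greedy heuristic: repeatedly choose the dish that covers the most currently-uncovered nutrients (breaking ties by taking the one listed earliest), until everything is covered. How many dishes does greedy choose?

3

Greedy: pick B2 (covers 7 new) → pick B8 (covers 3 new) → pick B1 (covers 1 new). Total picks: 3.
(The true minimum cover uses only 2 dishes, so greedy is not optimal here.)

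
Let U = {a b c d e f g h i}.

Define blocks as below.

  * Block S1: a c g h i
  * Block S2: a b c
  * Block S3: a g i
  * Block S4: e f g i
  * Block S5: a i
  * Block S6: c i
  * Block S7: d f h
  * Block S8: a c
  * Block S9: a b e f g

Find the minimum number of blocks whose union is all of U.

3

S1, S7, and S9 cover everything between them: the union {a, b, c, d, e, f, g, h, i} is all of U.
Only S7 contains d, so S7 is forced; the remaining 6 items need at least 2 more blocks (each remaining block adds at most 4) — so at least 3 blocks are needed, and 3 is optimal.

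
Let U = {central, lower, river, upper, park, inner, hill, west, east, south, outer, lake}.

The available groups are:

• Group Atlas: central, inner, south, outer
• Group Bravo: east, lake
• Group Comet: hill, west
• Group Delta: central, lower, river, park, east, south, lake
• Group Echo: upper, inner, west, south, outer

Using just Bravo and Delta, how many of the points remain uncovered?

5

Union of Bravo, Delta = {central, lower, river, park, east, south, lake}.
Not covered: upper, inner, hill, west, outer — 5 points.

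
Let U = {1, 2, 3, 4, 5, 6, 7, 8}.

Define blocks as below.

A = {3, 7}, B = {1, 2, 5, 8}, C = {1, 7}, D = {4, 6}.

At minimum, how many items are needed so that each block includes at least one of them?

3

The 3 items {6, 7, 8} hit every block.
The blocks A, B, D are pairwise disjoint, so any hitting set needs a separate item for each — at least 3. Hence 3 is optimal.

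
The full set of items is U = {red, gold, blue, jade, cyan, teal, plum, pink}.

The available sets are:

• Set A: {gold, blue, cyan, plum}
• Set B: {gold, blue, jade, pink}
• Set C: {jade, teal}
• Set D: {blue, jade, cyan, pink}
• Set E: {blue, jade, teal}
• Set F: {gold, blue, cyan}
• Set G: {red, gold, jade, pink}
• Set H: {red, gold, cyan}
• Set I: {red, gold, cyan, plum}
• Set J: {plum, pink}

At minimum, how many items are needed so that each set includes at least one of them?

3

T = {gold, teal, pink} meets every set (each contains at least one member of T), and |T| = 3.
The sets C, H, J are pairwise disjoint, so any hitting set needs a separate item for each — at least 3. Hence 3 is optimal.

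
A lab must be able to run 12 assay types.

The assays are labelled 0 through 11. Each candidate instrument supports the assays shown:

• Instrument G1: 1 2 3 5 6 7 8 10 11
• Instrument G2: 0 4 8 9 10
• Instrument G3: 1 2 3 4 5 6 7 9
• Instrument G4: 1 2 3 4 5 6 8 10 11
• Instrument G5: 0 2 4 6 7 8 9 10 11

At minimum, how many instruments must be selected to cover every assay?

2

G3 and G5 together: G3 ∪ G5 = {0, 1, 2, 3, 4, 5, 6, 7, 8, 9, 10, 11} — every assay is covered.
No single instrument has all 12 assays (the largest, G1, has 9), so 2 is optimal.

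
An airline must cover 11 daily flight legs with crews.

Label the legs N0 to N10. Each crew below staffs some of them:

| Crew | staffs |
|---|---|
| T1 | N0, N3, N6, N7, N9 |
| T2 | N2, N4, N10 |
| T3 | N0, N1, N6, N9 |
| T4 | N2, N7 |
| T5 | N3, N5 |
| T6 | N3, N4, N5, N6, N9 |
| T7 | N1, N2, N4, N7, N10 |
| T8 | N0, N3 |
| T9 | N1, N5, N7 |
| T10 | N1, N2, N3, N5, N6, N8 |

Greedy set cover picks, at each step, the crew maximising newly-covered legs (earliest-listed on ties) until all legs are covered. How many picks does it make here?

3

Greedy: pick T10 (covers 6 new) → pick T1 (covers 3 new) → pick T2 (covers 2 new). Total picks: 3.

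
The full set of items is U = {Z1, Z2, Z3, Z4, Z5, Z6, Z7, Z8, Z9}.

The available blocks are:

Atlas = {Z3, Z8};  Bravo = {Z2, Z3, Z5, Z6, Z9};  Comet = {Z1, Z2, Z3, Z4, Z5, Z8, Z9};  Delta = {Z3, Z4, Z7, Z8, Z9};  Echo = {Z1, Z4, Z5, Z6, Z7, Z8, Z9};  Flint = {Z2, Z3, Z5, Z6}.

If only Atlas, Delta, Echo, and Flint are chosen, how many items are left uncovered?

Union of Atlas, Delta, Echo, Flint = {Z1, Z2, Z3, Z4, Z5, Z6, Z7, Z8, Z9} — that's every item, so 0 are uncovered.

0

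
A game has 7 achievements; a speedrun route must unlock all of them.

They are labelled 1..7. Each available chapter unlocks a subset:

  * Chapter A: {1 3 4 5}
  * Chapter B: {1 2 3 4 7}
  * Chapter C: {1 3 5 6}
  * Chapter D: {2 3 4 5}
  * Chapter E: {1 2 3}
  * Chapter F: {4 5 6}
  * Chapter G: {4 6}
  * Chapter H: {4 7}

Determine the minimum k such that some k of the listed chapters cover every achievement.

2

Take {B, C}. Their union is {1, 2, 3, 4, 5, 6, 7}, which is all 7 achievements.
No single chapter has all 7 achievements (the largest, B, has 5), so 2 is optimal.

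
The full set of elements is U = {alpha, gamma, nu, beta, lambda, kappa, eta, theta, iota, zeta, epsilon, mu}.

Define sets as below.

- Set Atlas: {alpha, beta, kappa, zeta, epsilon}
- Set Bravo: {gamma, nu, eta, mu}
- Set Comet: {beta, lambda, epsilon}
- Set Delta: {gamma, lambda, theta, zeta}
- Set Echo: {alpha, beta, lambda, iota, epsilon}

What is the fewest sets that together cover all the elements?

Take {Atlas, Bravo, Delta, Echo}. Their union is {alpha, gamma, nu, beta, lambda, kappa, eta, theta, iota, zeta, epsilon, mu}, which is all 12 elements.
No 3 of the 5 sets cover everything (all 10 combinations miss at least one element), so 4 is optimal.

4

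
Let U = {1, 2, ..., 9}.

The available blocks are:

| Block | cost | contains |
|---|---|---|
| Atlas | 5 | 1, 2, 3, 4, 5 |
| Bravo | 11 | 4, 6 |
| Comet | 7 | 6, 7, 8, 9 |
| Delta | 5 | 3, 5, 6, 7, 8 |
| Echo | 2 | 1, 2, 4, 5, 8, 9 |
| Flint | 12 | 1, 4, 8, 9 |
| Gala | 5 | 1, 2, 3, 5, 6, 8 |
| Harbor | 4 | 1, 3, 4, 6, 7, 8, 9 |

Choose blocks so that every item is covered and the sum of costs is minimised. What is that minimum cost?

Echo, Harbor together cover every item (Echo ∪ Harbor = {1, 2, 3, 4, 5, 6, 7, 8, 9}); total cost 2 + 4 = 6.
No covering selection has total cost below 6.

6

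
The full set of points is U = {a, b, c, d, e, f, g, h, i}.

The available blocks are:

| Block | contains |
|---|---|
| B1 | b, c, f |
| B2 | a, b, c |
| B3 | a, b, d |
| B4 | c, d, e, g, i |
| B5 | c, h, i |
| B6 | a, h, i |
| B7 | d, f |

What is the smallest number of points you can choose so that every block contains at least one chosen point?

T = {b, d, i} meets every block (each contains at least one member of T), and |T| = 3.
No choice of 2 points meets every block, so 3 is the minimum.

3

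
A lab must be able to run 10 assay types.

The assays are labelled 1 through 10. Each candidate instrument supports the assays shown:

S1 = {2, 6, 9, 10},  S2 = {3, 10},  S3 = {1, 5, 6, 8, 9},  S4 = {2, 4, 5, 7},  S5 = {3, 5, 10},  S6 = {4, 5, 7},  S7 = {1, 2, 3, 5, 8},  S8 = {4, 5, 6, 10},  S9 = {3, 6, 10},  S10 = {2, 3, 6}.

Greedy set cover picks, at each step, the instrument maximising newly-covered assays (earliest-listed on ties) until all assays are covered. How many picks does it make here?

Greedy: pick S3 (covers 5 new) → pick S4 (covers 3 new) → pick S2 (covers 2 new). Total picks: 3.

3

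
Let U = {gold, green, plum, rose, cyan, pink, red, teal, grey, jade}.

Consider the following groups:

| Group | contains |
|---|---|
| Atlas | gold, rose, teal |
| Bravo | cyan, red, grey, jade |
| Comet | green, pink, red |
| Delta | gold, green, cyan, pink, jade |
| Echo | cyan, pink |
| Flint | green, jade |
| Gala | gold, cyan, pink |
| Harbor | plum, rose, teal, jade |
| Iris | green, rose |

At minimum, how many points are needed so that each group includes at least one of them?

3

H = {green, cyan, teal} meets every group (each contains at least one member of H), and |H| = 3.
The groups Atlas, Echo, Flint are pairwise disjoint, so any hitting set needs a separate point for each — at least 3. Hence 3 is optimal.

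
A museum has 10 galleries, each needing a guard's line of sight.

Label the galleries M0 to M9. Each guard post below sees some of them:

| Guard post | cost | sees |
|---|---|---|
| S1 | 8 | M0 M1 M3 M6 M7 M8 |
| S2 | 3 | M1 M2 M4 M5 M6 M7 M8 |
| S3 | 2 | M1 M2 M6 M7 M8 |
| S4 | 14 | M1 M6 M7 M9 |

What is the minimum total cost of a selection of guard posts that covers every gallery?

S1, S2, S4 together cover every gallery (S1 ∪ S2 ∪ S4 = {M0, M1, M2, M3, M4, M5, M6, M7, M8, M9}); total cost 8 + 3 + 14 = 25.
The greedy pick S3, S2, S1, S4 costs 27; no covering selection beats 25.

25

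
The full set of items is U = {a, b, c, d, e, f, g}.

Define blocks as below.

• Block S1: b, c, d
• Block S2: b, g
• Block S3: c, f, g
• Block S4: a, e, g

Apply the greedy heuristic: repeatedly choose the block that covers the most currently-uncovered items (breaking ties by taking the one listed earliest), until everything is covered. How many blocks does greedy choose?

3

Greedy: pick S1 (covers 3 new) → pick S4 (covers 3 new) → pick S3 (covers 1 new). Total picks: 3.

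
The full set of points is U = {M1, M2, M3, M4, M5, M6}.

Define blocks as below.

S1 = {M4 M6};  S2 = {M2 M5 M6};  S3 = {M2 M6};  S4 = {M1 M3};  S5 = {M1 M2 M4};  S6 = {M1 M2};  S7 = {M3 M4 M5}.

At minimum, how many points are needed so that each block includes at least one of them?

3

The 3 points {M2, M3, M4} hit every block.
No choice of 2 points meets every block, so 3 is the minimum.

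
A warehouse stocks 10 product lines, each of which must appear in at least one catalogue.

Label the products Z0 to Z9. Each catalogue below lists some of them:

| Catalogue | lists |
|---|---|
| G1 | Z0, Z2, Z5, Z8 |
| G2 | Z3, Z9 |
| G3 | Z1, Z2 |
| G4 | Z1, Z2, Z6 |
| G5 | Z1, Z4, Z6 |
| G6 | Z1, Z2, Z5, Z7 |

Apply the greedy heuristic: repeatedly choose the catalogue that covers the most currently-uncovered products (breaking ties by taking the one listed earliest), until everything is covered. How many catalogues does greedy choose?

4

Greedy: pick G1 (covers 4 new) → pick G5 (covers 3 new) → pick G2 (covers 2 new) → pick G6 (covers 1 new). Total picks: 4.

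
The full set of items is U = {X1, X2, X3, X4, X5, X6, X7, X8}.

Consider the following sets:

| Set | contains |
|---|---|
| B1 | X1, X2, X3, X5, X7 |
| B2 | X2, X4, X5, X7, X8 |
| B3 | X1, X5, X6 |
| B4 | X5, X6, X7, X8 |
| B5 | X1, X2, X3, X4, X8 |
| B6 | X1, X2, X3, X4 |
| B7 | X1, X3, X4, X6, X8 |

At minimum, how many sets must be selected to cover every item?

2

B1 and B7 together: B1 ∪ B7 = {X1, X2, X3, X4, X5, X6, X7, X8} — every item is covered.
No single set has all 8 items (the largest, B1, has 5), so 2 is optimal.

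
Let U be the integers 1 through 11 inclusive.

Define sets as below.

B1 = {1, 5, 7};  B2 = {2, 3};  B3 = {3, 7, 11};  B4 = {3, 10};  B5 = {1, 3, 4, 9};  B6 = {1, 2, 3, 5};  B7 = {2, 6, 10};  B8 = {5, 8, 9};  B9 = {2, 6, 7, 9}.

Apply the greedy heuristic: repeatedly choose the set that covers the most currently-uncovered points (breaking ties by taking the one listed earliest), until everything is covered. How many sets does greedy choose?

5

Greedy: pick B5 (covers 4 new) → pick B7 (covers 3 new) → pick B1 (covers 2 new) → pick B3 (covers 1 new) → pick B8 (covers 1 new). Total picks: 5.
(The true minimum cover uses only 4 sets, so greedy is not optimal here.)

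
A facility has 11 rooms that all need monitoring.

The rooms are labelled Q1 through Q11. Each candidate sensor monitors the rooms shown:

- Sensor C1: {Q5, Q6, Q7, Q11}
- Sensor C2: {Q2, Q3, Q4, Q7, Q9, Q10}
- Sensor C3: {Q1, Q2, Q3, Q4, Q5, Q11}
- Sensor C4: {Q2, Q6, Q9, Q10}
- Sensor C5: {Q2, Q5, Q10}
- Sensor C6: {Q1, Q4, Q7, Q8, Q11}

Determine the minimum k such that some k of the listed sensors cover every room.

3

Take {C1, C2, C6}. Their union is {Q1, Q2, Q3, Q4, Q5, Q6, Q7, Q8, Q9, Q10, Q11}, which is all 11 rooms.
Only C6 contains Q8, so C6 is forced; the remaining 6 rooms need at least 2 more sensors (each remaining sensor adds at most 4) — so at least 3 sensors are needed, and 3 is optimal.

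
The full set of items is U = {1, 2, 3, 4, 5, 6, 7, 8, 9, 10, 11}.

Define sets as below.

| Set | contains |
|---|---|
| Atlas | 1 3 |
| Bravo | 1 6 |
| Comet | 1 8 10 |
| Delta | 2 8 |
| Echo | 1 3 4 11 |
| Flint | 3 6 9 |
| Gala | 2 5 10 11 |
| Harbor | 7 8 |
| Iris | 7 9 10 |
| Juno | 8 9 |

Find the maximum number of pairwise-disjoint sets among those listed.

3

Delta, Echo, Iris are pairwise disjoint (Delta={2,8}; Echo={1,3,4,11}; Iris={7,9,10}).
Every remaining set overlaps one of these, and no 4 of the listed sets are pairwise disjoint, so 3 is the maximum.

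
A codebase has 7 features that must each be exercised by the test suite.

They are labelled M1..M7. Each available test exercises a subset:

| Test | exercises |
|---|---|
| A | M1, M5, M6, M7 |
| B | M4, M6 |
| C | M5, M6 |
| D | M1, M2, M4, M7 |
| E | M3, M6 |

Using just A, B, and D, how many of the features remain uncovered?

1

Union of A, B, D = {M1, M2, M4, M5, M6, M7}.
Not covered: M3 — 1 feature.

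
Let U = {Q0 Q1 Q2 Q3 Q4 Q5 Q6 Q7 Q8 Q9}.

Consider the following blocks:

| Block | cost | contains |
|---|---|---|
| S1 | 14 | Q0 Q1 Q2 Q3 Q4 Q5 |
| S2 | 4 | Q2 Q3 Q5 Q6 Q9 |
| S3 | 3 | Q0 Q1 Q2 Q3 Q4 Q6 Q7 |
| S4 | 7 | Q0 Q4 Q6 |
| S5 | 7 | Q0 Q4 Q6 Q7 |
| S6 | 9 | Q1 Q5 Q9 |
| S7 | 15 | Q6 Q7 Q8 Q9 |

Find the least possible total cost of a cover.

S2, S3, S7 together cover every item (S2 ∪ S3 ∪ S7 = {Q0, Q1, Q2, Q3, Q4, Q5, Q6, Q7, Q8, Q9}); total cost 4 + 3 + 15 = 22.
No covering selection has total cost below 22.

22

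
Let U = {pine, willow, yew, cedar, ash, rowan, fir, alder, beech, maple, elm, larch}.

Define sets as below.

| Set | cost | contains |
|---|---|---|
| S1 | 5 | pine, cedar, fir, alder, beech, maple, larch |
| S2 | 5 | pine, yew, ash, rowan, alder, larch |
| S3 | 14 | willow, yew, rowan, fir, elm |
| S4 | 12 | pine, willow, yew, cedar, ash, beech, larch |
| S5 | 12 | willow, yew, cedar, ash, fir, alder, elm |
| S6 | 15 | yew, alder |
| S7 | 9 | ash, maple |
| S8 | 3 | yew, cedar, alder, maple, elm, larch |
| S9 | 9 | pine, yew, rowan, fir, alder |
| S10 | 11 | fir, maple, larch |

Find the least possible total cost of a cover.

22

S1, S2, S5 together cover every element (S1 ∪ S2 ∪ S5 = {pine, willow, yew, cedar, ash, rowan, fir, alder, beech, maple, elm, larch}); total cost 5 + 5 + 12 = 22.
The greedy pick S8, S1, S2, S4 costs 25; no covering selection beats 22.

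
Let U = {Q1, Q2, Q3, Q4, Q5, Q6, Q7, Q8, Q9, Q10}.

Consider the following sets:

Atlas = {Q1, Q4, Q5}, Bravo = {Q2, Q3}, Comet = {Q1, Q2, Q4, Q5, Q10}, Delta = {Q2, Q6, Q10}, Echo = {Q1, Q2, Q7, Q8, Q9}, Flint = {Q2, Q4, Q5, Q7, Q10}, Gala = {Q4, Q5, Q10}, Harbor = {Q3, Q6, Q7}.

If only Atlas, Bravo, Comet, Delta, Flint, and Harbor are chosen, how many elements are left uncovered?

2

Union of Atlas, Bravo, Comet, Delta, Flint, Harbor = {Q1, Q2, Q3, Q4, Q5, Q6, Q7, Q10}.
Not covered: Q8, Q9 — 2 elements.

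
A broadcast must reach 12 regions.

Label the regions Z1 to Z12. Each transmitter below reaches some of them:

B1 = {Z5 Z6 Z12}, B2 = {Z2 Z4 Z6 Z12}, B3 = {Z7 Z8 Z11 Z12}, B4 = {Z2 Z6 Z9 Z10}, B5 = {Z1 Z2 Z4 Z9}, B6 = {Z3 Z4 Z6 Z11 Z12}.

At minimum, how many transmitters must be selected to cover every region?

5

B1 and B3 and B4 and B5 and B6 together: B1 ∪ B3 ∪ B4 ∪ B5 ∪ B6 = {Z1, Z2, Z3, Z4, Z5, Z6, Z7, Z8, Z9, Z10, Z11, Z12} — every region is covered.
No 4 of the 6 transmitters cover everything (all 15 combinations miss at least one region), so 5 is optimal.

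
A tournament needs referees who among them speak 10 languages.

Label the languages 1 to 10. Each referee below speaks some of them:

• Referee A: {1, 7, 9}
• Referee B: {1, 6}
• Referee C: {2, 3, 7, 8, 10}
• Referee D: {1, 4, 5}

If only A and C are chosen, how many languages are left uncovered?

3

Union of A, C = {1, 2, 3, 7, 8, 9, 10}.
Not covered: 4, 5, 6 — 3 languages.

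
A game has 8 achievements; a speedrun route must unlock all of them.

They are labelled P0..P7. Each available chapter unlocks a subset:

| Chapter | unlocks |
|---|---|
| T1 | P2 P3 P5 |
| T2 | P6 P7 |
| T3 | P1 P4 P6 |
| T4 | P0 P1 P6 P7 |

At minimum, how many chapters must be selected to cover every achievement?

Take {T1, T3, T4}. Their union is {P0, P1, P2, P3, P4, P5, P6, P7}, which is all 8 achievements.
Only T4 contains P0, so T4 is forced; the remaining 4 achievements need at least 2 more chapters (each remaining chapter adds at most 3) — so at least 3 chapters are needed, and 3 is optimal.

3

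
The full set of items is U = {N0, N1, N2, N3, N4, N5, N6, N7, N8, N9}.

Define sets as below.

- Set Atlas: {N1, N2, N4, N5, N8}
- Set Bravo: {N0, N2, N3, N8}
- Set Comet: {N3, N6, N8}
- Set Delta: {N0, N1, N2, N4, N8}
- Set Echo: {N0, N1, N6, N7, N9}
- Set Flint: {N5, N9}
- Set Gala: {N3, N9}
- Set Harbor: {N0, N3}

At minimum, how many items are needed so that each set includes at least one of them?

Take H = {N1, N3, N5}. Each listed set contains at least one of these, so H is a hitting set of size 3.
No choice of 2 items meets every set, so 3 is the minimum.

3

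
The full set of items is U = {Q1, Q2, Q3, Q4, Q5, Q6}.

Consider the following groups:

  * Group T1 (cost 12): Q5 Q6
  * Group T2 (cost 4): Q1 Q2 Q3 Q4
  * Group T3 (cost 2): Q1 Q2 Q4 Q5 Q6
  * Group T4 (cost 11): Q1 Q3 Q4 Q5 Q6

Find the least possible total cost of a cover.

6

T2, T3 together cover every item (T2 ∪ T3 = {Q1, Q2, Q3, Q4, Q5, Q6}); total cost 4 + 2 = 6.
No covering selection has total cost below 6.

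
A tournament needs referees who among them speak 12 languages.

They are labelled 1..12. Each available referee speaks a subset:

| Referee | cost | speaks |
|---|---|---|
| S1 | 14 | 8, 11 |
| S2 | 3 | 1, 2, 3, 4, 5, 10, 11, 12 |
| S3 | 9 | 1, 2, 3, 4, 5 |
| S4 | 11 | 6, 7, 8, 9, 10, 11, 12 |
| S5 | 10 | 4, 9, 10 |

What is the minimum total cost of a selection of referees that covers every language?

14

S2, S4 together cover every language (S2 ∪ S4 = {1, 2, 3, 4, 5, 6, 7, 8, 9, 10, 11, 12}); total cost 3 + 11 = 14.
No covering selection has total cost below 14.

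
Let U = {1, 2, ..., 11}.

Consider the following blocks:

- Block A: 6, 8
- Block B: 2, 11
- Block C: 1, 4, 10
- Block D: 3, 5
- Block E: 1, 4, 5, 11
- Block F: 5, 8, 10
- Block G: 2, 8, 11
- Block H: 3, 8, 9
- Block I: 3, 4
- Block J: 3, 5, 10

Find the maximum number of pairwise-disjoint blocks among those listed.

A, B, C, D are pairwise disjoint (A={6,8}; B={2,11}; C={1,4,10}; D={3,5}).
Every remaining block overlaps one of these, and no 5 of the listed blocks are pairwise disjoint, so 4 is the maximum.

4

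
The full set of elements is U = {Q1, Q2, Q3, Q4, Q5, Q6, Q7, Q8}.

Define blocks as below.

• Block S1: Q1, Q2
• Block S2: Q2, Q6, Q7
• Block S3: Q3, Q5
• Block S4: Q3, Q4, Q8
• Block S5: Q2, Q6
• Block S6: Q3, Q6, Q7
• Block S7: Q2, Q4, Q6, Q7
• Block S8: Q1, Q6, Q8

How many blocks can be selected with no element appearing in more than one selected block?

2

S1, S6 are pairwise disjoint (S1={Q1,Q2}; S6={Q3,Q6,Q7}).
Every remaining block overlaps one of these, and no 3 of the listed blocks are pairwise disjoint, so 2 is the maximum.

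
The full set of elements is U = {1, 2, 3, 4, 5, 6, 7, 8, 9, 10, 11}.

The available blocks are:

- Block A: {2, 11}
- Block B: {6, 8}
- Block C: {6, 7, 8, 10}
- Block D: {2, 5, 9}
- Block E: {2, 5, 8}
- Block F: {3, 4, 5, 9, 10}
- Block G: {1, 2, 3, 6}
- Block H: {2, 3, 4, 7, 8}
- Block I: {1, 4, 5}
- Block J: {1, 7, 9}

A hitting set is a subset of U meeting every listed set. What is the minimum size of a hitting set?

4

T = {1, 5, 8, 11} meets every block (each contains at least one member of T), and |T| = 4.
No choice of 3 elements meets every block, so 4 is the minimum.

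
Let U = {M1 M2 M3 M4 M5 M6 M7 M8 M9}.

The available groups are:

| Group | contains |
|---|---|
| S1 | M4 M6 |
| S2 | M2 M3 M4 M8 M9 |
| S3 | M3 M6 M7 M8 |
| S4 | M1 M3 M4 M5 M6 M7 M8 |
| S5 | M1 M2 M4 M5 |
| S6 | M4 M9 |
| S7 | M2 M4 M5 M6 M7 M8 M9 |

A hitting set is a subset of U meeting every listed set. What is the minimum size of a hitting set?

H = {M4, M8} meets every group (each contains at least one member of H), and |H| = 2.
The groups S3, S6 are pairwise disjoint, so any hitting set needs a separate point for each — at least 2. Hence 2 is optimal.

2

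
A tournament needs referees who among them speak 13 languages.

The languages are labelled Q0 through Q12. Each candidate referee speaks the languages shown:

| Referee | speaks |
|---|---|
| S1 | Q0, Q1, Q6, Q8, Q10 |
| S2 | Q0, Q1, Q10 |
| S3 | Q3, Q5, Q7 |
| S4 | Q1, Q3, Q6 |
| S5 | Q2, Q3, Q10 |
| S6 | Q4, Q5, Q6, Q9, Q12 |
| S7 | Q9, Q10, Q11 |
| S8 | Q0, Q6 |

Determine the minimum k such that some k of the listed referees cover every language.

5

S1 and S3 and S5 and S6 and S7 together: S1 ∪ S3 ∪ S5 ∪ S6 ∪ S7 = {Q0, Q1, Q2, Q3, Q4, Q5, Q6, Q7, Q8, Q9, Q10, Q11, Q12} — every language is covered.
No 4 of the 8 referees cover everything (all 70 combinations miss at least one language), so 5 is optimal.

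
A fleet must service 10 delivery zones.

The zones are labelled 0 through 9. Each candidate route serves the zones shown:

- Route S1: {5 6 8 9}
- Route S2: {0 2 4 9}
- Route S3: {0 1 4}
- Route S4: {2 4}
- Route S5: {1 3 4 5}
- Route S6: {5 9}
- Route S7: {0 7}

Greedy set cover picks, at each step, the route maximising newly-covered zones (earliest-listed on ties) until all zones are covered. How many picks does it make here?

Greedy: pick S1 (covers 4 new) → pick S2 (covers 3 new) → pick S5 (covers 2 new) → pick S7 (covers 1 new). Total picks: 4.

4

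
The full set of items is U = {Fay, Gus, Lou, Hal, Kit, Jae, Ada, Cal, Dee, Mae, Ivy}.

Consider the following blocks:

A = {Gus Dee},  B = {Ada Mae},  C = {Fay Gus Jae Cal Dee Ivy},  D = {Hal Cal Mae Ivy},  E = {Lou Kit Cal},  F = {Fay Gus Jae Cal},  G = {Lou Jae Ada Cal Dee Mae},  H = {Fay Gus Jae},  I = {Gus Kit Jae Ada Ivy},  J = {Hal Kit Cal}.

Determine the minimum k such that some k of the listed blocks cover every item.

3

Take {C, G, J}. Their union is {Fay, Gus, Lou, Hal, Kit, Jae, Ada, Cal, Dee, Mae, Ivy}, which is all 11 items.
No 2 of the 10 blocks cover everything (all 45 combinations miss at least one item), so 3 is optimal.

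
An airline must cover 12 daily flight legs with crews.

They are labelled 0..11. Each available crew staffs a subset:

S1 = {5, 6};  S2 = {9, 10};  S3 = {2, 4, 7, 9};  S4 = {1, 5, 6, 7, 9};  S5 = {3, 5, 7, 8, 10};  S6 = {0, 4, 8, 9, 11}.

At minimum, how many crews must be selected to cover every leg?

S3 and S4 and S5 and S6 together: S3 ∪ S4 ∪ S5 ∪ S6 = {0, 1, 2, 3, 4, 5, 6, 7, 8, 9, 10, 11} — every leg is covered.
No 3 of the 6 crews cover everything (all 20 combinations miss at least one leg), so 4 is optimal.

4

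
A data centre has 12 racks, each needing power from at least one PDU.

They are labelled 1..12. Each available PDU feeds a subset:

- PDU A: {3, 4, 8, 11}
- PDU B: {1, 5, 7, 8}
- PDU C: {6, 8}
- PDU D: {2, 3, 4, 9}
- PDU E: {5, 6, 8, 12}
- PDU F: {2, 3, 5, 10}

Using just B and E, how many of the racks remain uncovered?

6

Union of B, E = {1, 5, 6, 7, 8, 12}.
Not covered: 2, 3, 4, 9, 10, 11 — 6 racks.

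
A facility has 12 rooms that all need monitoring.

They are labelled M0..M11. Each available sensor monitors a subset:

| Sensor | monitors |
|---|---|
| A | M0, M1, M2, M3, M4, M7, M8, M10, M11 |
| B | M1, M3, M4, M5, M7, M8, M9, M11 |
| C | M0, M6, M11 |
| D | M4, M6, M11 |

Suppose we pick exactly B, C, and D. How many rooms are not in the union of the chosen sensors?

2

Union of B, C, D = {M0, M1, M3, M4, M5, M6, M7, M8, M9, M11}.
Not covered: M2, M10 — 2 rooms.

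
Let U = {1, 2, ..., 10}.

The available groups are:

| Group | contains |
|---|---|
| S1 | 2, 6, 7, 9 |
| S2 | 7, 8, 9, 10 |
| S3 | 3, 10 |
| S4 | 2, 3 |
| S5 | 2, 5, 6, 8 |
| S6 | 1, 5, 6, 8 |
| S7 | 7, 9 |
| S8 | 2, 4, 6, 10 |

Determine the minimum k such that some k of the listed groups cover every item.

4

S2, S3, S6, and S8 cover everything between them: the union {1, 2, 3, 4, 5, 6, 7, 8, 9, 10} is all of U.
No 3 of the 8 groups cover everything (all 56 combinations miss at least one item), so 4 is optimal.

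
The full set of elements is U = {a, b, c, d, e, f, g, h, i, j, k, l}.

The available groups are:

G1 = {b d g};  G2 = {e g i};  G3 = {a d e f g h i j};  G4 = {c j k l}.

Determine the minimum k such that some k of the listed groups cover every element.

Take {G1, G3, G4}. Their union is {a, b, c, d, e, f, g, h, i, j, k, l}, which is all 12 elements.
Only G3 contains a, so G3 is forced; the remaining 4 elements need at least 2 more groups (each remaining group adds at most 3) — so at least 3 groups are needed, and 3 is optimal.

3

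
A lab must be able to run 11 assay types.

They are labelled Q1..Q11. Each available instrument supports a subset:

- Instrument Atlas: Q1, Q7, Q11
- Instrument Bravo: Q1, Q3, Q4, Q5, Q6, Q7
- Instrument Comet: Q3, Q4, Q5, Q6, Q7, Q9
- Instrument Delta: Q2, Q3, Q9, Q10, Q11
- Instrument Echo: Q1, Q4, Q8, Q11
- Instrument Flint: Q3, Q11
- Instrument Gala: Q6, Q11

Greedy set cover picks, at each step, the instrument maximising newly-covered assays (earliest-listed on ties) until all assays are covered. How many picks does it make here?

Greedy: pick Bravo (covers 6 new) → pick Delta (covers 4 new) → pick Echo (covers 1 new). Total picks: 3.

3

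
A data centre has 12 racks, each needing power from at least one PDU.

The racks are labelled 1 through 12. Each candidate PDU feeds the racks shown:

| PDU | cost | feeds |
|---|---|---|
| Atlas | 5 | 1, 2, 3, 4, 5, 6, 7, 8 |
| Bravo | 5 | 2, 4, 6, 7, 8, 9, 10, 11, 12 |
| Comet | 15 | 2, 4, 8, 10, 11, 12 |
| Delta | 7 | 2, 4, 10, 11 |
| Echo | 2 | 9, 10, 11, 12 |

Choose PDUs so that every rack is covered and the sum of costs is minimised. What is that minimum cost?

7

Atlas, Echo together cover every rack (Atlas ∪ Echo = {1, 2, 3, 4, 5, 6, 7, 8, 9, 10, 11, 12}); total cost 5 + 2 = 7.
No covering selection has total cost below 7.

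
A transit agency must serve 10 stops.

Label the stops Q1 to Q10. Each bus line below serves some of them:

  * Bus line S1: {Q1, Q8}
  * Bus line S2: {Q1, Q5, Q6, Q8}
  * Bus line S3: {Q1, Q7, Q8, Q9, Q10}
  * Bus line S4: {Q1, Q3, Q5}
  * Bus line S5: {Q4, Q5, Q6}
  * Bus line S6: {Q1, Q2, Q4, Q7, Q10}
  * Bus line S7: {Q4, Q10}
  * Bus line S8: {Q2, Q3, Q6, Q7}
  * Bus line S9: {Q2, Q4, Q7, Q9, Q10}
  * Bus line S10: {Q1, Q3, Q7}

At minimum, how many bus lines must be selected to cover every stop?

3

S2 and S8 and S9 together: S2 ∪ S8 ∪ S9 = {Q1, Q2, Q3, Q4, Q5, Q6, Q7, Q8, Q9, Q10} — every stop is covered.
No 2 of the 10 bus lines cover everything (all 45 combinations miss at least one stop), so 3 is optimal.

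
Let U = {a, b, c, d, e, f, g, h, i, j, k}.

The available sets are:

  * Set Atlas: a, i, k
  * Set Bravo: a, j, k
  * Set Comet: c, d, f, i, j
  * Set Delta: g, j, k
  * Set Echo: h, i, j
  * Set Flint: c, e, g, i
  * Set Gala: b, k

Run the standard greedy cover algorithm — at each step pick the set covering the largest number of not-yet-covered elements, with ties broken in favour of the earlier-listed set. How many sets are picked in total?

5

Greedy: pick Comet (covers 5 new) → pick Atlas (covers 2 new) → pick Flint (covers 2 new) → pick Echo (covers 1 new) → pick Gala (covers 1 new). Total picks: 5.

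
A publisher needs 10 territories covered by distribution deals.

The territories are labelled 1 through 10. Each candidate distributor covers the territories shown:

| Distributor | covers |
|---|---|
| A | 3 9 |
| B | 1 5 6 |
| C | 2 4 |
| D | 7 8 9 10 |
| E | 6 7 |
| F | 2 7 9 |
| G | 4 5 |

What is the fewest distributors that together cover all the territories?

4

A and B and C and D together: A ∪ B ∪ C ∪ D = {1, 2, 3, 4, 5, 6, 7, 8, 9, 10} — every territory is covered.
Only A contains 3, so A is forced; the remaining 8 territories need at least 3 more distributors (each remaining distributor adds at most 3) — so at least 4 distributors are needed, and 4 is optimal.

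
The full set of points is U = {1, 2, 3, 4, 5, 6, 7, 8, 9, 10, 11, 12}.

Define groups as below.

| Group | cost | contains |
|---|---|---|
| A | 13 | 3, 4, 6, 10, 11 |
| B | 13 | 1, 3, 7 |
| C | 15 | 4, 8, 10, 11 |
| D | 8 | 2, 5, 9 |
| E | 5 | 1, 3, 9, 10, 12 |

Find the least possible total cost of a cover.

54

A, B, C, D, E together cover every point (A ∪ B ∪ C ∪ D ∪ E = {1, 2, 3, 4, 5, 6, 7, 8, 9, 10, 11, 12}); total cost 13 + 13 + 15 + 8 + 5 = 54.
No covering selection has total cost below 54.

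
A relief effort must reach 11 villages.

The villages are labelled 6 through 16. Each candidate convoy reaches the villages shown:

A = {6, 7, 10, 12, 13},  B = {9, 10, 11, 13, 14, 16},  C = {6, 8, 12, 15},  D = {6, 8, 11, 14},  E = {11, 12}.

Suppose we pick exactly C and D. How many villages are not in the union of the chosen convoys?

Union of C, D = {6, 8, 11, 12, 14, 15}.
Not covered: 7, 9, 10, 13, 16 — 5 villages.

5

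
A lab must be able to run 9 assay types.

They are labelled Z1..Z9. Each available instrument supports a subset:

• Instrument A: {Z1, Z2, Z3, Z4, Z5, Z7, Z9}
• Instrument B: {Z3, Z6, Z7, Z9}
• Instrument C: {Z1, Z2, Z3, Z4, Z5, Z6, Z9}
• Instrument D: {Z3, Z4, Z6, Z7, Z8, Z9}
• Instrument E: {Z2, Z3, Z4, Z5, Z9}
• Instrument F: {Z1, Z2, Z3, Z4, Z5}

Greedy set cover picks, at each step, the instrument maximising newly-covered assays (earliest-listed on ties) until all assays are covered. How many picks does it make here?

Greedy: pick A (covers 7 new) → pick D (covers 2 new). Total picks: 2.

2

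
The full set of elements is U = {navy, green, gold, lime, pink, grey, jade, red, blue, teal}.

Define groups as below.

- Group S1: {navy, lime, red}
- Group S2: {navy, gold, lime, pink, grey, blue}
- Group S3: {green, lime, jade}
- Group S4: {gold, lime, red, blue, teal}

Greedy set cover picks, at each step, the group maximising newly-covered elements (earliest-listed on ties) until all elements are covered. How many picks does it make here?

3

Greedy: pick S2 (covers 6 new) → pick S3 (covers 2 new) → pick S4 (covers 2 new). Total picks: 3.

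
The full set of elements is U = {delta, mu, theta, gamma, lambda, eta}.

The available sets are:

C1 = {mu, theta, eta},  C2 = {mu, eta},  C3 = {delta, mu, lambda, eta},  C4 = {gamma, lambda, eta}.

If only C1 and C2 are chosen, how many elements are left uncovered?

3

Union of C1, C2 = {mu, theta, eta}.
Not covered: delta, gamma, lambda — 3 elements.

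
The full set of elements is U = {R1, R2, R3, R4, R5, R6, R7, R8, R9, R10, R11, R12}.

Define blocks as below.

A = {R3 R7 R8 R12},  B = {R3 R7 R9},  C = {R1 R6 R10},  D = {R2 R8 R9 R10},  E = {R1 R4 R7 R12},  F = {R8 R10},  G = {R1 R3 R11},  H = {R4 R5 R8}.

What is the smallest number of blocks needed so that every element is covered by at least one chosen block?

Take {C, D, E, G, H}. Their union is {R1, R2, R3, R4, R5, R6, R7, R8, R9, R10, R11, R12}, which is all 12 elements.
No 4 of the 8 blocks cover everything (all 70 combinations miss at least one element), so 5 is optimal.

5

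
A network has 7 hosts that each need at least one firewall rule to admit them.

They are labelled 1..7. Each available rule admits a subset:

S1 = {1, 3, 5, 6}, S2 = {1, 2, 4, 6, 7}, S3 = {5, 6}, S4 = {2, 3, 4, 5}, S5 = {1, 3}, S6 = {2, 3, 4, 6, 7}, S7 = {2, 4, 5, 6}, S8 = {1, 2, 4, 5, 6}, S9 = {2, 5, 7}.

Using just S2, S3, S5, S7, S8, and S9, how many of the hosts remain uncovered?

Union of S2, S3, S5, S7, S8, S9 = {1, 2, 3, 4, 5, 6, 7} — that's every host, so 0 are uncovered.

0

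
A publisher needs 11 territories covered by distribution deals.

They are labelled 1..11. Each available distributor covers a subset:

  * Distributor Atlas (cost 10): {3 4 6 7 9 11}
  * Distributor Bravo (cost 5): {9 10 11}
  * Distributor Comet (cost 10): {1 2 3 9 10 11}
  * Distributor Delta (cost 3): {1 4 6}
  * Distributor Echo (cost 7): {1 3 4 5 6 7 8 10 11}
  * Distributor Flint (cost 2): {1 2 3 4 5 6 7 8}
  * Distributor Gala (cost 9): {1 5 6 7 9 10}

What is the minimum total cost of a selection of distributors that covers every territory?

7

Bravo, Flint together cover every territory (Bravo ∪ Flint = {1, 2, 3, 4, 5, 6, 7, 8, 9, 10, 11}); total cost 5 + 2 = 7.
No covering selection has total cost below 7.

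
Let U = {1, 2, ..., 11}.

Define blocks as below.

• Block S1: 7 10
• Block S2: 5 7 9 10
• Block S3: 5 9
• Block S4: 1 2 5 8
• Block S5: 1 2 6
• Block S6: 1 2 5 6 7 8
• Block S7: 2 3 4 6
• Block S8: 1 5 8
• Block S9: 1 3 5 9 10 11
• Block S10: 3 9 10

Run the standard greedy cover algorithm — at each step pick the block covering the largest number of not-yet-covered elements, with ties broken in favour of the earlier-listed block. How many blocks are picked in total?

3

Greedy: pick S6 (covers 6 new) → pick S9 (covers 4 new) → pick S7 (covers 1 new). Total picks: 3.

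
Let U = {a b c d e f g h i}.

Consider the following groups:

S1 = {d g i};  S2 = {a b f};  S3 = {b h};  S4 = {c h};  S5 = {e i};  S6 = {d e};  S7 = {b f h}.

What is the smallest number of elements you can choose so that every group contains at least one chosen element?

Take T = {b, c, d, i}. Each listed group contains at least one of these, so T is a hitting set of size 4.
No choice of 3 elements meets every group, so 4 is the minimum.

4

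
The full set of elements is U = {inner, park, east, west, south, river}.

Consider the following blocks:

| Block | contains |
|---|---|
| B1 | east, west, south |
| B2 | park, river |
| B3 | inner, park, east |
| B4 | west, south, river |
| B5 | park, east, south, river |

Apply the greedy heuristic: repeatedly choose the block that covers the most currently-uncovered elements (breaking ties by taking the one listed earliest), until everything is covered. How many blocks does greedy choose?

3

Greedy: pick B5 (covers 4 new) → pick B1 (covers 1 new) → pick B3 (covers 1 new). Total picks: 3.
(The true minimum cover uses only 2 blocks, so greedy is not optimal here.)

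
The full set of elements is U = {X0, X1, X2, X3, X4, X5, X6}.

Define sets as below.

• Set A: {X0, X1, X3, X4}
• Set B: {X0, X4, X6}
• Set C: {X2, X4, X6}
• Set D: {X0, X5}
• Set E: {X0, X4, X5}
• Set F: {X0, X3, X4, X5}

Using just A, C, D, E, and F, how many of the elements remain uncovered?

Union of A, C, D, E, F = {X0, X1, X2, X3, X4, X5, X6} — that's every element, so 0 are uncovered.

0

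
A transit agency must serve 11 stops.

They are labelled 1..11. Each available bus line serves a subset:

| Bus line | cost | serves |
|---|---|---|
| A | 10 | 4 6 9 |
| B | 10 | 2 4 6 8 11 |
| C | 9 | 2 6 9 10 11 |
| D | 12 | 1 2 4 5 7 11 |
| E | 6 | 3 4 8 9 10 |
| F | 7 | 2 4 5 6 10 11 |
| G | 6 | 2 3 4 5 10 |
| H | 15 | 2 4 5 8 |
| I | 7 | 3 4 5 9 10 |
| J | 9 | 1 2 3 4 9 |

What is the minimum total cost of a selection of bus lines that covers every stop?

25

D, E, F together cover every stop (D ∪ E ∪ F = {1, 2, 3, 4, 5, 6, 7, 8, 9, 10, 11}); total cost 12 + 6 + 7 = 25.
No covering selection has total cost below 25.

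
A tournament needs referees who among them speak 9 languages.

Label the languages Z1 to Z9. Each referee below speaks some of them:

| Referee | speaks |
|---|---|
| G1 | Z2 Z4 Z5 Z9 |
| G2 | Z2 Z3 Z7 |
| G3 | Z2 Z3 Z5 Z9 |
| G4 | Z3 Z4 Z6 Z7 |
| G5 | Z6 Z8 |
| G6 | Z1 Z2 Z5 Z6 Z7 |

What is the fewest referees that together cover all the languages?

4

G1 and G2 and G5 and G6 together: G1 ∪ G2 ∪ G5 ∪ G6 = {Z1, Z2, Z3, Z4, Z5, Z6, Z7, Z8, Z9} — every language is covered.
No 3 of the 6 referees cover everything (all 20 combinations miss at least one language), so 4 is optimal.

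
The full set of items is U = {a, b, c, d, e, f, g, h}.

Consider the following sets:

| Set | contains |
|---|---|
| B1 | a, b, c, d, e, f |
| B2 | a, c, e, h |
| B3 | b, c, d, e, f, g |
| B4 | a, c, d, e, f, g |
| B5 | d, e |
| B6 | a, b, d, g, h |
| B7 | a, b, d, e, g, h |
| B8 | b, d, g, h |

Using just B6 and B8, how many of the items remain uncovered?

3

Union of B6, B8 = {a, b, d, g, h}.
Not covered: c, e, f — 3 items.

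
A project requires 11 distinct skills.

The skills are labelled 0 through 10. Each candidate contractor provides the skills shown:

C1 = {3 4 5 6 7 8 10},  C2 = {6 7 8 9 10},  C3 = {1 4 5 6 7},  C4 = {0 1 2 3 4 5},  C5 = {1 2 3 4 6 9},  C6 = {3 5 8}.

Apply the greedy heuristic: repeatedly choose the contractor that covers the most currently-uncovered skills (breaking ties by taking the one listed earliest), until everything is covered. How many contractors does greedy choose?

3

Greedy: pick C1 (covers 7 new) → pick C4 (covers 3 new) → pick C2 (covers 1 new). Total picks: 3.
(The true minimum cover uses only 2 contractors, so greedy is not optimal here.)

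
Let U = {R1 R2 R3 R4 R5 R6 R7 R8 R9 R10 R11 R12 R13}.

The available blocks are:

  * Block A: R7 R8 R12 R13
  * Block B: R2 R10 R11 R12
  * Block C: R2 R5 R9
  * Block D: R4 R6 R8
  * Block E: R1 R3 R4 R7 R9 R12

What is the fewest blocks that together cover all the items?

5

A and B and C and D and E together: A ∪ B ∪ C ∪ D ∪ E = {R1, R2, R3, R4, R5, R6, R7, R8, R9, R10, R11, R12, R13} — every item is covered.
No 4 of the 5 blocks cover everything (all 5 combinations miss at least one item), so 5 is optimal.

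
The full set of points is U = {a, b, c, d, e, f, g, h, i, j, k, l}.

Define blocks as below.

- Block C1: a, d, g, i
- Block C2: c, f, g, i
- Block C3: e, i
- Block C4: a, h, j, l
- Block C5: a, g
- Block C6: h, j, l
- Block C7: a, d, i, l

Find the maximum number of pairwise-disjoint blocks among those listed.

C3, C5, C6 are pairwise disjoint (C3={e,i}; C5={a,g}; C6={h,j,l}).
Every remaining block overlaps one of these, and no 4 of the listed blocks are pairwise disjoint, so 3 is the maximum.

3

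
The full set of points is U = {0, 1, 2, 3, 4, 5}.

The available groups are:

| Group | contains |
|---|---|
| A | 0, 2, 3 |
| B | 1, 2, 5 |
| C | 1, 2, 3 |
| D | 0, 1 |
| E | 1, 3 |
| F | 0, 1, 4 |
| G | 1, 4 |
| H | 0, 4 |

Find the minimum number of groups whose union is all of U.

3

A, B, and F cover everything between them: the union {0, 1, 2, 3, 4, 5} is all of U.
Only B contains 5, so B is forced; the remaining 3 points need at least 2 more groups (each remaining group adds at most 2) — so at least 3 groups are needed, and 3 is optimal.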